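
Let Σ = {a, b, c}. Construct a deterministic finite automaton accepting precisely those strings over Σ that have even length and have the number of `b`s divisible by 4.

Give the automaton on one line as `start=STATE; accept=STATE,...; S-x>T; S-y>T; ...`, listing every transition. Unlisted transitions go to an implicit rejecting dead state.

Handle the two conditions separately and then intersect. The first has 2 states tracking the input length modulo 2; the second has 4 states tracking the count of `b`s modulo 4. A product state is a pair (one from each), accepting exactly when both do.
        a   b   c  
>* s0   s1  s2  s1 
   s1   s0  s3  s0 
   s2   s3  s4  s3 
   s3   s2  s5  s2 
   s4   s5  s6  s5 
   s5   s4  s7  s4 
   s6   s7  s0  s7 
   s7   s6  s1  s6 
(> = start, * = accepting)

start=s0; accept=s0; s0-a>s1; s0-b>s2; s0-c>s1; s1-a>s0; s1-b>s3; s1-c>s0; s2-a>s3; s2-b>s4; s2-c>s3; s3-a>s2; s3-b>s5; s3-c>s2; s4-a>s5; s4-b>s6; s4-c>s5; s5-a>s4; s5-b>s7; s5-c>s4; s6-a>s7; s6-b>s0; s6-c>s7; s7-a>s6; s7-b>s1; s7-c>s6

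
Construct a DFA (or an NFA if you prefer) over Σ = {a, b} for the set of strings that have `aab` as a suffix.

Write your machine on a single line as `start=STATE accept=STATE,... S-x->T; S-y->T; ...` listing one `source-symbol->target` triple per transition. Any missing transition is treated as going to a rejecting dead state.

start=s0; accept=s3; s0-a->s1; s0-b->s0; s1-a->s2; s1-b->s0; s2-a->s2; s2-b->s3; s3-a->s1; s3-b->s0

Let each state record the length of the longest suffix of the input read so far that is also a prefix of `aab`. s1 means the last symbol is `a`; s2 means the last 2 symbols are `aa`; s3 means the last 3 symbols are `aab`. Accept only at s3, where the string currently ends in `aab`.
4 states suffice.
        a   b  
>  s0   s1  s0 
   s1   s2  s0 
   s2   s2  s3 
 * s3   s1  s0 
(> = start, * = accepting)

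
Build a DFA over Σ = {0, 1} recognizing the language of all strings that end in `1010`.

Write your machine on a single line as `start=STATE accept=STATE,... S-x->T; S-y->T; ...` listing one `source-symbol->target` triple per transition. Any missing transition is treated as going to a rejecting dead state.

Let each state record the length of the longest suffix of the input read so far that is also a prefix of `1010`. s1 means the last symbol is `1`; s2 means the last 2 symbols are `10`; s3 means the last 3 symbols are `101`; s4 means the last 4 symbols are `1010`. Accept only at s4, where the string currently ends in `1010`.
        0   1  
>  s0   s0  s1 
   s1   s2  s1 
   s2   s0  s3 
   s3   s4  s1 
 * s4   s0  s3 
(> = start, * = accepting)

start=s0; accept=s4; s0-0->s0; s0-1->s1; s1-0->s2; s1-1->s1; s2-0->s0; s2-1->s3; s3-0->s4; s3-1->s1; s4-0->s0; s4-1->s3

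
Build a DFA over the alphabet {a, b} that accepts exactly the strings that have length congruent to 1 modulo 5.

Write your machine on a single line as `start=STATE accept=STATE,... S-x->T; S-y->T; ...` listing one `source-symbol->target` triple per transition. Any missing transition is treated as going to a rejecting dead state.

Only the length mod 5 matters, so use a 5-cycle: from any state, every input symbol moves to the next state, wrapping q4 back to q0. Mark q1 accepting.
A 5-state machine:
        a   b  
>  q0   q1  q1 
 * q1   q2  q2 
   q2   q3  q3 
   q3   q4  q4 
   q4   q0  q0 
(> = start, * = accepting)

start=q0; accept=q1; q0-a->q1; q0-b->q1; q1-a->q2; q1-b->q2; q2-a->q3; q2-b->q3; q3-a->q4; q3-b->q4; q4-a->q0; q4-b->q0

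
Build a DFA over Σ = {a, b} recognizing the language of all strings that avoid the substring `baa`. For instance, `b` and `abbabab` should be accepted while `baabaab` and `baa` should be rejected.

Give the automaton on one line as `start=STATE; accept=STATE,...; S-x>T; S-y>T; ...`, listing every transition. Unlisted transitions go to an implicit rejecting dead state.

start=S0; accept=S0,S1,S2; S0-a>S0; S0-b>S1; S1-a>S2; S1-b>S1; S2-a>S3; S2-b>S1; S3-a>S3; S3-b>S3

Track partial matches of the forbidden pattern `baa`. State S3 is a dead state reached once `baa` has occurred; every other state accepts. S0 means no part of `baa` is currently matched.
A 4-state machine:
        a   b  
>* S0   S0  S1 
 * S1   S2  S1 
 * S2   S3  S1 
   S3   S3  S3 
(> = start, * = accepting)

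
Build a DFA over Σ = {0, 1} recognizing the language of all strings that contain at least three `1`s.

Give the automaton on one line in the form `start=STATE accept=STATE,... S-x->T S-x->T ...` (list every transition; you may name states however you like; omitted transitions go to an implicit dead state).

Count `1`s, saturating at 4: states q0 through q3 mean 0 through 3 `1`s seen; q4 means more than 3. Each `1` increments (capped at q4); other symbols loop. Accept from {q3, q4}.
A 5-state machine:
        0   1  
>  q0   q0  q1 
   q1   q1  q2 
   q2   q2  q3 
 * q3   q3  q4 
 * q4   q4  q4 
(> = start, * = accepting)

start=q0 accept=q3,q4 q0-0->q0 q0-1->q1 q1-0->q1 q1-1->q2 q2-0->q2 q2-1->q3 q3-0->q3 q3-1->q4 q4-0->q4 q4-1->q4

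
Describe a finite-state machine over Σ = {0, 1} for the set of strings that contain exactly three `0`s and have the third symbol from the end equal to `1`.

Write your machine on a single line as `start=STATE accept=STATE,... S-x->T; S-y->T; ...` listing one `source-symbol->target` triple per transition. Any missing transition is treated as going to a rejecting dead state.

Handle the two conditions separately and then intersect. The first has 5 states tracking the count of `0`s, saturating at 4; the second has 15 states tracking the last 3 symbols read. A product state is a pair (one from each), accepting exactly when both do. Minimizing collapses redundant product states.
16 states suffice.
       0  1 
>  A   B  A 
   B   C  D 
   C   E  F 
   D   G  D 
   E   H  I 
   F   J  K 
   G   L  F 
   H   H  H 
   I   H  M 
   J   H  N 
   K   O  K 
 * L   H  I 
   M   H  P 
 * N   H  M 
 * O   H  N 
 * P   H  P 
(> = start, * = accepting)

start=A; accept=L,N,O,P; A-0->B; A-1->A; B-0->C; B-1->D; C-0->E; C-1->F; D-0->G; D-1->D; E-0->H; E-1->I; F-0->J; F-1->K; G-0->L; G-1->F; H-0->H; H-1->H; I-0->H; I-1->M; J-0->H; J-1->N; K-0->O; K-1->K; L-0->H; L-1->I; M-0->H; M-1->P; N-0->H; N-1->M; O-0->H; O-1->N; P-0->H; P-1->P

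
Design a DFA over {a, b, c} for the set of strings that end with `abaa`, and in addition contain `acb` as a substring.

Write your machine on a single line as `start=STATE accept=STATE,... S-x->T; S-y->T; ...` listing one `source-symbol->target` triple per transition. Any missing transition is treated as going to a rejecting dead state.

Build one automaton per condition and run them in lockstep. The first has 5 states tracking how much of the suffix `abaa` has currently been matched; the second has 4 states tracking whether and how much of `acb` has been seen. A product state is a pair (one from each), accepting exactly when both do. After merging equivalent states the machine shrinks.
With 8 states:
        a   b   c  
>  q0   q1  q0  q0 
   q1   q1  q0  q2 
   q2   q1  q3  q0 
   q3   q4  q3  q3 
   q4   q4  q5  q3 
   q5   q6  q3  q3 
   q6   q7  q5  q3 
 * q7   q4  q5  q3 
(> = start, * = accepting)

start=q0; accept=q7; q0-a->q1; q0-b->q0; q0-c->q0; q1-a->q1; q1-b->q0; q1-c->q2; q2-a->q1; q2-b->q3; q2-c->q0; q3-a->q4; q3-b->q3; q3-c->q3; q4-a->q4; q4-b->q5; q4-c->q3; q5-a->q6; q5-b->q3; q5-c->q3; q6-a->q7; q6-b->q5; q6-c->q3; q7-a->q4; q7-b->q5; q7-c->q3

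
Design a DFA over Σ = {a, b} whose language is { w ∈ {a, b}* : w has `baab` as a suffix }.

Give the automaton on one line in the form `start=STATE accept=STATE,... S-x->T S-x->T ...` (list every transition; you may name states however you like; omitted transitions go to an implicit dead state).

Remember how much of `baab` the current input suffix matches. State s0 means no match yet; s1 means the last symbol is `b`; s2 means the last 2 symbols are `ba`; s3 means the last 3 symbols are `baa`; s4 means the last 4 symbols are `baab`. Only s4 accepts. On a mismatch, fall back to the longest proper suffix that is still a prefix of `baab`.
With 5 states:
        a   b  
>  s0   s0  s1 
   s1   s2  s1 
   s2   s3  s1 
   s3   s0  s4 
 * s4   s2  s1 
(> = start, * = accepting)

start=s0 accept=s4 s0-a->s0 s0-b->s1 s1-a->s2 s1-b->s1 s2-a->s3 s2-b->s1 s3-a->s0 s3-b->s4 s4-a->s2 s4-b->s1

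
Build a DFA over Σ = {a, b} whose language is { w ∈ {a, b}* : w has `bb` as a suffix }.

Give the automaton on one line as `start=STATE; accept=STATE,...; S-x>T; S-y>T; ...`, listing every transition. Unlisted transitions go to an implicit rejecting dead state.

start=S0; accept=S2; S0-a>S0; S0-b>S1; S1-a>S0; S1-b>S2; S2-a>S0; S2-b>S2

Let each state record the length of the longest suffix of the input read so far that is also a prefix of `bb`. S1 means the last symbol is `b`; S2 means the last 2 symbols are `bb`. Accept only at S2, where the string currently ends in `bb`.
3 states suffice.
        a   b  
>  S0   S0  S1 
   S1   S0  S2 
 * S2   S0  S2 
(> = start, * = accepting)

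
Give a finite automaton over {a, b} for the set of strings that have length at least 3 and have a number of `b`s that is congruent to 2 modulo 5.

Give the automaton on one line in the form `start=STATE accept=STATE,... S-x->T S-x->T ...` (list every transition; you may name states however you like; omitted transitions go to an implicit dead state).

start=S0 accept=S5 S0-a->S1 S0-b->S2 S1-a->S1 S1-b->S3 S2-a->S3 S2-b->S4 S3-a->S3 S3-b->S5 S4-a->S5 S4-b->S6 S5-a->S5 S5-b->S6 S6-a->S6 S6-b->S7 S7-a->S7 S7-b->S1

Run two small machines in parallel and take their product. One (5 states) tracks the input length, saturating at 4; the other (5 states) tracks the count of `b`s modulo 5. Each combined state is a pair, one component from each; accept when both components accept. Equivalent product states are then merged.
        a   b  
>  S0   S1  S2 
   S1   S1  S3 
   S2   S3  S4 
   S3   S3  S5 
   S4   S5  S6 
 * S5   S5  S6 
   S6   S6  S7 
   S7   S7  S1 
(> = start, * = accepting)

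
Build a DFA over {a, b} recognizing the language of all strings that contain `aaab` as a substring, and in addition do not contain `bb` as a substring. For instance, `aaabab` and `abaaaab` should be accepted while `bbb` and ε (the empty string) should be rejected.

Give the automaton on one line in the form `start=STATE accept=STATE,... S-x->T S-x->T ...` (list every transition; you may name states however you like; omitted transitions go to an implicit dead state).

start=q0 accept=q7,q9 q0-a->q1 q0-b->q2 q1-a->q3 q1-b->q2 q2-a->q1 q2-b->q4 q3-a->q5 q3-b->q2 q4-a->q6 q4-b->q4 q5-a->q5 q5-b->q7 q6-a->q8 q6-b->q4 q7-a->q9 q7-b->q10 q8-a->q11 q8-b->q4 q9-a->q9 q9-b->q7 q10-a->q10 q10-b->q10 q11-a->q11 q11-b->q10

Run two small machines in parallel and take their product. One (5 states) tracks whether and how much of `aaab` has been seen; the other (3 states) tracks partial matches of the forbidden pattern `bb`. Each combined state is a pair, one component from each; accept when both components accept.
12 states suffice.
          a    b  
>  q0     q1   q2 
   q1     q3   q2 
   q2     q1   q4 
   q3     q5   q2 
   q4     q6   q4 
   q5     q5   q7 
   q6     q8   q4 
 * q7     q9  q10 
   q8    q11   q4 
 * q9     q9   q7 
   q10   q10  q10 
   q11   q11  q10 
(> = start, * = accepting)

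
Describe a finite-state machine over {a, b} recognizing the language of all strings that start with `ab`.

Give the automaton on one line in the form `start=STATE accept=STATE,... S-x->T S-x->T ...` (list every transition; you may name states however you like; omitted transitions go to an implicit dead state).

start=s0 accept=s2 s0-a->s1 s0-b->s3 s1-a->s3 s1-b->s2 s2-a->s2 s2-b->s2 s3-a->s3 s3-b->s3

Walk along `ab` while the input agrees: from s0 take `a` to s1, and so on. Any deviation drops to the rejecting sink s3. Once s2 is reached the prefix is confirmed and every continuation is accepted.
4 states suffice.
        a   b  
>  s0   s1  s3 
   s1   s3  s2 
 * s2   s2  s2 
   s3   s3  s3 
(> = start, * = accepting)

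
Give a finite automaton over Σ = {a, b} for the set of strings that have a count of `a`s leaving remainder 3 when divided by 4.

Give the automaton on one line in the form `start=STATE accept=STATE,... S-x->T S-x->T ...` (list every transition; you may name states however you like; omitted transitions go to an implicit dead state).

The only thing that matters is how many `a`s have appeared, reduced mod 4. Use one state per residue: q0 for 0, …, q3 for 3. Reading `a` moves to the next residue; anything else stays put. q3 is accepting.
With 4 states:
        a   b  
>  q0   q1  q0 
   q1   q2  q1 
   q2   q3  q2 
 * q3   q0  q3 
(> = start, * = accepting)

start=q0 accept=q3 q0-a->q1 q0-b->q0 q1-a->q2 q1-b->q1 q2-a->q3 q2-b->q2 q3-a->q0 q3-b->q3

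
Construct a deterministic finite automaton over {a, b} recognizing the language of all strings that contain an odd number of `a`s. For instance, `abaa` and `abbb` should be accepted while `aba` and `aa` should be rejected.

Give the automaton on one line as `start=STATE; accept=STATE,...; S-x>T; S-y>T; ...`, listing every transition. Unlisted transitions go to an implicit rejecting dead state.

start=s0; accept=s1; s0-a>s1; s0-b>s0; s1-a>s0; s1-b>s1

The only thing that matters is how many `a`s have appeared, reduced mod 2. Use one state per residue: s0 for 0, …, s1 for 1. Reading `a` moves to the next residue; anything else stays put. s1 is accepting.
A 2-state machine:
        a   b  
>  s0   s1  s0 
 * s1   s0  s1 
(> = start, * = accepting)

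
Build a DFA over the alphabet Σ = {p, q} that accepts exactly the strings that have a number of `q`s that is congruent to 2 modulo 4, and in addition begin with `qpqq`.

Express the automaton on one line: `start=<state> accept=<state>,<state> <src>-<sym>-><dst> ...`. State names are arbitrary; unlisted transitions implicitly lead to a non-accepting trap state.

Build one automaton per condition and run them in lockstep. The first has 4 states tracking the count of `q`s modulo 4; the second has 6 states tracking whether the input so far still matches the prefix `qpqq`. A product state is a pair (one from each), accepting exactly when both do.
12 states suffice.
          p    q  
>  s0     s1   s2 
   s1     s1   s3 
   s2     s4   s5 
   s3     s3   s5 
   s4     s3   s6 
   s5     s5   s7 
   s6     s5   s8 
   s7     s7   s1 
   s8     s8   s9 
   s9     s9  s10 
   s10   s10  s11 
 * s11   s11   s8 
(> = start, * = accepting)

start=s0 accept=s11 s0-p->s1 s0-q->s2 s1-p->s1 s1-q->s3 s2-p->s4 s2-q->s5 s3-p->s3 s3-q->s5 s4-p->s3 s4-q->s6 s5-p->s5 s5-q->s7 s6-p->s5 s6-q->s8 s7-p->s7 s7-q->s1 s8-p->s8 s8-q->s9 s9-p->s9 s9-q->s10 s10-p->s10 s10-q->s11 s11-p->s11 s11-q->s8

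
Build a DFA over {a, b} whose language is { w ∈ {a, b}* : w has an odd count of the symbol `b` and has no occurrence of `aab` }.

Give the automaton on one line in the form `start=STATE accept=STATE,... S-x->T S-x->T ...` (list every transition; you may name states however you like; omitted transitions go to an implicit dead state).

Handle the two conditions separately and then intersect. The first has 2 states tracking the count of `b`s modulo 2; the second has 4 states tracking partial matches of the forbidden pattern `aab`. A product state is a pair (one from each), accepting exactly when both do. Minimizing collapses redundant product states.
With 6 states:
        a   b  
>  q0   q1  q2 
   q1   q3  q2 
 * q2   q4  q0 
   q3   q3  q3 
 * q4   q5  q0 
 * q5   q5  q3 
(> = start, * = accepting)

start=q0 accept=q2,q4,q5 q0-a->q1 q0-b->q2 q1-a->q3 q1-b->q2 q2-a->q4 q2-b->q0 q3-a->q3 q3-b->q3 q4-a->q5 q4-b->q0 q5-a->q5 q5-b->q3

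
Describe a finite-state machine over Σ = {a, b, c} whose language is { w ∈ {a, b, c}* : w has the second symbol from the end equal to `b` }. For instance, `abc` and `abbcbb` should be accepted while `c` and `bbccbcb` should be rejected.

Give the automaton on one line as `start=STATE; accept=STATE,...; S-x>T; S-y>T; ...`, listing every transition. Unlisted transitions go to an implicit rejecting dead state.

Because acceptance depends on a position counted from the end, the machine has to buffer the most recent 2 symbols. Make each state the string of the last up-to-2 symbols read; on input `x` shift the window left and append `x`. Accept when the buffered window has length 2 and begins with `b`.
With 13 states:
          a    b    c  
>  s0     s1   s2   s3 
   s1     s4   s5   s6 
   s2     s7   s8   s9 
   s3    s10  s11  s12 
   s4     s4   s5   s6 
   s5     s7   s8   s9 
   s6    s10  s11  s12 
 * s7     s4   s5   s6 
 * s8     s7   s8   s9 
 * s9    s10  s11  s12 
   s10    s4   s5   s6 
   s11    s7   s8   s9 
   s12   s10  s11  s12 
(> = start, * = accepting)

start=s0; accept=s7,s8,s9; s0-a>s1; s0-b>s2; s0-c>s3; s1-a>s4; s1-b>s5; s1-c>s6; s2-a>s7; s2-b>s8; s2-c>s9; s3-a>s10; s3-b>s11; s3-c>s12; s4-a>s4; s4-b>s5; s4-c>s6; s5-a>s7; s5-b>s8; s5-c>s9; s6-a>s10; s6-b>s11; s6-c>s12; s7-a>s4; s7-b>s5; s7-c>s6; s8-a>s7; s8-b>s8; s8-c>s9; s9-a>s10; s9-b>s11; s9-c>s12; s10-a>s4; s10-b>s5; s10-c>s6; s11-a>s7; s11-b>s8; s11-c>s9; s12-a>s10; s12-b>s11; s12-c>s12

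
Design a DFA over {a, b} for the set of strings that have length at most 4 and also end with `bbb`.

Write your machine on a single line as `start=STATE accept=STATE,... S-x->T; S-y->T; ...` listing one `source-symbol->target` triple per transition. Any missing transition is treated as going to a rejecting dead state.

Run two small machines in parallel and take their product. The first has 6 states tracking the input length, saturating at 5; the second has 4 states tracking how much of the suffix `bbb` has currently been matched. A product state is a pair (one from each), accepting exactly when both do. Equivalent product states are then merged.
9 states suffice.
        a   b  
>  q0   q1  q2 
   q1   q3  q4 
   q2   q3  q5 
   q3   q3  q3 
   q4   q3  q6 
   q5   q3  q7 
   q6   q3  q8 
 * q7   q3  q8 
 * q8   q3  q3 
(> = start, * = accepting)

start=q0; accept=q7,q8; q0-a->q1; q0-b->q2; q1-a->q3; q1-b->q4; q2-a->q3; q2-b->q5; q3-a->q3; q3-b->q3; q4-a->q3; q4-b->q6; q5-a->q3; q5-b->q7; q6-a->q3; q6-b->q8; q7-a->q3; q7-b->q8; q8-a->q3; q8-b->q3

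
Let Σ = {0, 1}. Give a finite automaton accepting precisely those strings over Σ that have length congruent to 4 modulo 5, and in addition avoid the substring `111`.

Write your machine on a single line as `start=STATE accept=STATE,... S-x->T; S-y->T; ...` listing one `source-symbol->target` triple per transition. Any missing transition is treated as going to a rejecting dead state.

Handle the two conditions separately and then intersect. One (5 states) tracks the input length modulo 5; the other (4 states) tracks partial matches of the forbidden pattern `111`. Each combined state is a pair, one component from each; accept when both components accept. After merging equivalent states the machine shrinks.
With 16 states:
          0    1  
>  q0     q1   q2 
   q1     q3   q4 
   q2     q3   q5 
   q3     q6   q7 
   q4     q6   q8 
   q5     q6   q9 
   q6    q10  q11 
   q7    q10  q12 
   q8    q10   q9 
   q9     q9   q9 
 * q10    q0  q13 
 * q11    q0  q14 
 * q12    q0   q9 
   q13    q1  q15 
   q14    q1   q9 
   q15    q3   q9 
(> = start, * = accepting)

start=q0; accept=q10,q11,q12; q0-0->q1; q0-1->q2; q1-0->q3; q1-1->q4; q2-0->q3; q2-1->q5; q3-0->q6; q3-1->q7; q4-0->q6; q4-1->q8; q5-0->q6; q5-1->q9; q6-0->q10; q6-1->q11; q7-0->q10; q7-1->q12; q8-0->q10; q8-1->q9; q9-0->q9; q9-1->q9; q10-0->q0; q10-1->q13; q11-0->q0; q11-1->q14; q12-0->q0; q12-1->q9; q13-0->q1; q13-1->q15; q14-0->q1; q14-1->q9; q15-0->q3; q15-1->q9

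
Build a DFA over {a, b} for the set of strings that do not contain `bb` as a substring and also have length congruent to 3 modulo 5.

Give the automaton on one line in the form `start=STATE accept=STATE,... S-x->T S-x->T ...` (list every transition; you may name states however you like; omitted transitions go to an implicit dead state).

Handle the two conditions separately and then intersect. The first has 3 states tracking partial matches of the forbidden pattern `bb`; the second has 5 states tracking the input length modulo 5. A product state is a pair (one from each), accepting exactly when both do. Minimizing collapses redundant product states.
11 states suffice.
          a    b  
>  q0     q1   q2 
   q1     q3   q4 
   q2     q3   q5 
   q3     q6   q7 
   q4     q6   q5 
   q5     q5   q5 
 * q6     q8   q9 
 * q7     q8   q5 
   q8     q0  q10 
   q9     q0   q5 
   q10    q1   q5 
(> = start, * = accepting)

start=q0 accept=q6,q7 q0-a->q1 q0-b->q2 q1-a->q3 q1-b->q4 q2-a->q3 q2-b->q5 q3-a->q6 q3-b->q7 q4-a->q6 q4-b->q5 q5-a->q5 q5-b->q5 q6-a->q8 q6-b->q9 q7-a->q8 q7-b->q5 q8-a->q0 q8-b->q10 q9-a->q0 q9-b->q5 q10-a->q1 q10-b->q5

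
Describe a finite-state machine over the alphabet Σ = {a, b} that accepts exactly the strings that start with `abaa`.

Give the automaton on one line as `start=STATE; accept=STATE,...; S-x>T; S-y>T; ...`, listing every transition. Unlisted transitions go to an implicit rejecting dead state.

start=S0; accept=S4; S0-a>S1; S0-b>S5; S1-a>S5; S1-b>S2; S2-a>S3; S2-b>S5; S3-a>S4; S3-b>S5; S4-a>S4; S4-b>S4; S5-a>S5; S5-b>S5

Check the first 4 symbols one by one: S0 through S3 record how many have matched `abaa` so far; any wrong symbol goes to the dead state S5. After all 4 match we enter the accepting sink S4.
6 states suffice.
        a   b  
>  S0   S1  S5 
   S1   S5  S2 
   S2   S3  S5 
   S3   S4  S5 
 * S4   S4  S4 
   S5   S5  S5 
(> = start, * = accepting)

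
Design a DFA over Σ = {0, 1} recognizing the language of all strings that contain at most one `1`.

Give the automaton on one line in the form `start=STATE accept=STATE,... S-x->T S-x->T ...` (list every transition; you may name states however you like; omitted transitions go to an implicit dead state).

start=q0 accept=q0,q1 q0-0->q0 q0-1->q1 q1-0->q1 q1-1->q2 q2-0->q2 q2-1->q2

Only the number of `1`s matters, and only up to 2. Make a chain q0 → q1 → q2 advanced by each `1` (with q2 absorbing); every other symbol self-loops. The accepting set is {q0, q1}.
3 states suffice.
        0   1  
>* q0   q0  q1 
 * q1   q1  q2 
   q2   q2  q2 
(> = start, * = accepting)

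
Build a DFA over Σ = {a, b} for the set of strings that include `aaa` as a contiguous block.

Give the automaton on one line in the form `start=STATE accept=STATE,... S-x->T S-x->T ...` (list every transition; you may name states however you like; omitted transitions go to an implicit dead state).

start=s0 accept=s3 s0-a->s1 s0-b->s0 s1-a->s2 s1-b->s0 s2-a->s3 s2-b->s0 s3-a->s3 s3-b->s3

Track how much of `aaa` has been matched so far: state s0 is no progress, s3 is the absorbing accept state reached once `aaa` has occurred. Intermediate states record partial matches; on a mismatch, fall back to the longest reusable overlap.
4 states suffice.
        a   b  
>  s0   s1  s0 
   s1   s2  s0 
   s2   s3  s0 
 * s3   s3  s3 
(> = start, * = accepting)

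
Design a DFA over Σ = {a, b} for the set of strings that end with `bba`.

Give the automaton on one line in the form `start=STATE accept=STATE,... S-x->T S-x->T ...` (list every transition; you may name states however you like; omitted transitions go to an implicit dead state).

Let each state record the length of the longest suffix of the input read so far that is also a prefix of `bba`. s1 means the last symbol is `b`; s2 means the last 2 symbols are `bb`; s3 means the last 3 symbols are `bba`. Accept only at s3, where the string currently ends in `bba`.
        a   b  
>  s0   s0  s1 
   s1   s0  s2 
   s2   s3  s2 
 * s3   s0  s1 
(> = start, * = accepting)

start=s0 accept=s3 s0-a->s0 s0-b->s1 s1-a->s0 s1-b->s2 s2-a->s3 s2-b->s2 s3-a->s0 s3-b->s1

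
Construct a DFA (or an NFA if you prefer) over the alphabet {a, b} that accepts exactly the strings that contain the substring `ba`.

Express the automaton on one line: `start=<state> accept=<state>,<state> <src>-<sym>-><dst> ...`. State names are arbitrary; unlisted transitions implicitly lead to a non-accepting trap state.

start=q0 accept=q2 q0-a->q0 q0-b->q1 q1-a->q2 q1-b->q1 q2-a->q2 q2-b->q2

States q0..q1 record the length of the longest prefix of `ba` that matches the current input suffix. Reaching q2 means `ba` has been seen, and we stay there forever. Accept from q2.
        a   b  
>  q0   q0  q1 
   q1   q2  q1 
 * q2   q2  q2 
(> = start, * = accepting)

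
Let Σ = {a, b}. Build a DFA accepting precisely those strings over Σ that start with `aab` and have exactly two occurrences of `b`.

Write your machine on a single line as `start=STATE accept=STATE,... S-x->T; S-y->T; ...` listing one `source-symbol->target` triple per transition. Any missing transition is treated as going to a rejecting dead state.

Handle the two conditions separately and then intersect. The first has 5 states tracking whether the input so far still matches the prefix `aab`; the second has 4 states tracking the count of `b`s, saturating at 3. A product state is a pair (one from each), accepting exactly when both do. Minimizing collapses redundant product states.
6 states suffice.
        a   b  
>  q0   q1  q2 
   q1   q3  q2 
   q2   q2  q2 
   q3   q2  q4 
   q4   q4  q5 
 * q5   q5  q2 
(> = start, * = accepting)

start=q0; accept=q5; q0-a->q1; q0-b->q2; q1-a->q3; q1-b->q2; q2-a->q2; q2-b->q2; q3-a->q2; q3-b->q4; q4-a->q4; q4-b->q5; q5-a->q5; q5-b->q2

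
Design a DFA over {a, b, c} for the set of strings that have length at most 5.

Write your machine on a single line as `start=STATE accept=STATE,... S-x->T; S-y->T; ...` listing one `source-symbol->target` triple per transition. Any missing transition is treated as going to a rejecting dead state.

Count input length up to 6: every symbol moves from q0 toward q6, which means 'more than 5' and absorbs. Accept from {q0, q1, q2, q3, q4, q5}.
With 7 states:
        a   b   c  
>* q0   q1  q1  q1 
 * q1   q2  q2  q2 
 * q2   q3  q3  q3 
 * q3   q4  q4  q4 
 * q4   q5  q5  q5 
 * q5   q6  q6  q6 
   q6   q6  q6  q6 
(> = start, * = accepting)

start=q0; accept=q0,q1,q2,q3,q4,q5; q0-a->q1; q0-b->q1; q0-c->q1; q1-a->q2; q1-b->q2; q1-c->q2; q2-a->q3; q2-b->q3; q2-c->q3; q3-a->q4; q3-b->q4; q3-c->q4; q4-a->q5; q4-b->q5; q4-c->q5; q5-a->q6; q5-b->q6; q5-c->q6; q6-a->q6; q6-b->q6; q6-c->q6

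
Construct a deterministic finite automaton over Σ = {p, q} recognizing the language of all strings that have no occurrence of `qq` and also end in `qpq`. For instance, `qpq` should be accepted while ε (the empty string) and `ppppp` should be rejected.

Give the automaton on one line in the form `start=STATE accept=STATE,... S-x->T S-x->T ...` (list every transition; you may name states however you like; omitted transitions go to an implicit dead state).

Run two small machines in parallel and take their product. The first has 3 states tracking partial matches of the forbidden pattern `qq`; the second has 4 states tracking how much of the suffix `qpq` has currently been matched. A product state is a pair (one from each), accepting exactly when both do. Minimizing collapses redundant product states.
With 5 states:
        p   q  
>  s0   s0  s1 
   s1   s2  s3 
   s2   s0  s4 
   s3   s3  s3 
 * s4   s2  s3 
(> = start, * = accepting)

start=s0 accept=s4 s0-p->s0 s0-q->s1 s1-p->s2 s1-q->s3 s2-p->s0 s2-q->s4 s3-p->s3 s3-q->s3 s4-p->s2 s4-q->s3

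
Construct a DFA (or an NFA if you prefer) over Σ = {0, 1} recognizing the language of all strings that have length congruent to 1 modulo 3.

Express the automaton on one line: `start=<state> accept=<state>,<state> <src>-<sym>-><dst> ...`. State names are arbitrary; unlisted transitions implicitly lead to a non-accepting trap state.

start=q0 accept=q1 q0-0->q1 q0-1->q1 q1-0->q2 q1-1->q2 q2-0->q0 q2-1->q0

Count input length modulo 3: every symbol advances one step around the cycle q0 → q1 → q2 → q0. Accept at q1.
With 3 states:
        0   1  
>  q0   q1  q1 
 * q1   q2  q2 
   q2   q0  q0 
(> = start, * = accepting)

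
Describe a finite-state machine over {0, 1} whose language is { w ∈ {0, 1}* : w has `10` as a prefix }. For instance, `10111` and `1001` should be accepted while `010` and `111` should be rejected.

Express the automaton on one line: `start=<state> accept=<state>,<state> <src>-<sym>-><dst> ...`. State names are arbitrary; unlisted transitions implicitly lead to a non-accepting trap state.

Check the first 2 symbols one by one: A through B record how many have matched `10` so far; any wrong symbol goes to the dead state D. After all 2 match we enter the accepting sink C.
A 4-state machine:
       0  1 
>  A   D  B 
   B   C  D 
 * C   C  C 
   D   D  D 
(> = start, * = accepting)

start=A accept=C A-0->D A-1->B B-0->C B-1->D C-0->C C-1->C D-0->D D-1->D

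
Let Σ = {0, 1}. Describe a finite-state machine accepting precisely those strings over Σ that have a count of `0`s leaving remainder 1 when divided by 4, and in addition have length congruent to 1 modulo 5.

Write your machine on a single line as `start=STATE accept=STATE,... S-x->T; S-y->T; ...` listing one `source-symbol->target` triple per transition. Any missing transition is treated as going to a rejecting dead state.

Build one automaton per condition and run them in lockstep. The first has 4 states tracking the count of `0`s modulo 4; the second has 5 states tracking the input length modulo 5. A product state is a pair (one from each), accepting exactly when both do.
With 20 states:
       0  1 
>  A   B  C 
 * B   D  E 
   C   E  F 
   D   G  H 
   E   H  I 
   F   I  J 
   G   K  L 
   H   L  M 
   I   M  N 
   J   N  K 
   K   O  A 
   L   A  P 
   M   P  Q 
   N   Q  O 
   O   R  B 
   P   C  S 
   Q   S  R 
   R   T  D 
   S   F  T 
   T   J  G 
(> = start, * = accepting)

start=A; accept=B; A-0->B; A-1->C; B-0->D; B-1->E; C-0->E; C-1->F; D-0->G; D-1->H; E-0->H; E-1->I; F-0->I; F-1->J; G-0->K; G-1->L; H-0->L; H-1->M; I-0->M; I-1->N; J-0->N; J-1->K; K-0->O; K-1->A; L-0->A; L-1->P; M-0->P; M-1->Q; N-0->Q; N-1->O; O-0->R; O-1->B; P-0->C; P-1->S; Q-0->S; Q-1->R; R-0->T; R-1->D; S-0->F; S-1->T; T-0->J; T-1->G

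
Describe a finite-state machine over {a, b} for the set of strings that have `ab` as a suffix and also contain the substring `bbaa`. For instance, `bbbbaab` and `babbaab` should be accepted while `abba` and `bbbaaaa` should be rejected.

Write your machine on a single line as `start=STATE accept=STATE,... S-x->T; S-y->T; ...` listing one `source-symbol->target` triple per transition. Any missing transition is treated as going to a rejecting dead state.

start=q0; accept=q5; q0-a->q0; q0-b->q1; q1-a->q0; q1-b->q2; q2-a->q3; q2-b->q2; q3-a->q4; q3-b->q1; q4-a->q4; q4-b->q5; q5-a->q4; q5-b->q6; q6-a->q4; q6-b->q6

Handle the two conditions separately and then intersect. The first has 3 states tracking how much of the suffix `ab` has currently been matched; the second has 5 states tracking whether and how much of `bbaa` has been seen. A product state is a pair (one from each), accepting exactly when both do. After merging equivalent states the machine shrinks.
7 states suffice.
        a   b  
>  q0   q0  q1 
   q1   q0  q2 
   q2   q3  q2 
   q3   q4  q1 
   q4   q4  q5 
 * q5   q4  q6 
   q6   q4  q6 
(> = start, * = accepting)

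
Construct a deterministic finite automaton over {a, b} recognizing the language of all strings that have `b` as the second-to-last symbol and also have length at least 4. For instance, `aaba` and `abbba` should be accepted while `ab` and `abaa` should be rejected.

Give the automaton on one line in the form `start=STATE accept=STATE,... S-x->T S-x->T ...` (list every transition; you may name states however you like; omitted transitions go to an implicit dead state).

start=s0 accept=s13,s14,s17,s18 s0-a->s1 s0-b->s2 s1-a->s3 s1-b->s4 s2-a->s5 s2-b->s6 s3-a->s7 s3-b->s8 s4-a->s9 s4-b->s10 s5-a->s7 s5-b->s8 s6-a->s9 s6-b->s10 s7-a->s11 s7-b->s12 s8-a->s13 s8-b->s14 s9-a->s11 s9-b->s12 s10-a->s13 s10-b->s14 s11-a->s15 s11-b->s16 s12-a->s17 s12-b->s18 s13-a->s15 s13-b->s16 s14-a->s17 s14-b->s18 s15-a->s15 s15-b->s16 s16-a->s17 s16-b->s18 s17-a->s15 s17-b->s16 s18-a->s17 s18-b->s18

Build one automaton per condition and run them in lockstep. One (7 states) tracks the last 2 symbols read; the other (6 states) tracks the input length, saturating at 5. Each combined state is a pair, one component from each; accept when both components accept.
19 states suffice.
          a    b  
>  s0     s1   s2 
   s1     s3   s4 
   s2     s5   s6 
   s3     s7   s8 
   s4     s9  s10 
   s5     s7   s8 
   s6     s9  s10 
   s7    s11  s12 
   s8    s13  s14 
   s9    s11  s12 
   s10   s13  s14 
   s11   s15  s16 
   s12   s17  s18 
 * s13   s15  s16 
 * s14   s17  s18 
   s15   s15  s16 
   s16   s17  s18 
 * s17   s15  s16 
 * s18   s17  s18 
(> = start, * = accepting)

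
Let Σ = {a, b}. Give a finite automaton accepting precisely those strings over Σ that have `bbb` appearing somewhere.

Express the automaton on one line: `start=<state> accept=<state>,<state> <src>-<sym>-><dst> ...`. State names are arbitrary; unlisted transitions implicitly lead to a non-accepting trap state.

start=S0 accept=S3 S0-a->S0 S0-b->S1 S1-a->S0 S1-b->S2 S2-a->S0 S2-b->S3 S3-a->S3 S3-b->S3

States S0..S2 record the length of the longest prefix of `bbb` that matches the current input suffix. Reaching S3 means `bbb` has been seen, and we stay there forever. Accept from S3.
        a   b  
>  S0   S0  S1 
   S1   S0  S2 
   S2   S0  S3 
 * S3   S3  S3 
(> = start, * = accepting)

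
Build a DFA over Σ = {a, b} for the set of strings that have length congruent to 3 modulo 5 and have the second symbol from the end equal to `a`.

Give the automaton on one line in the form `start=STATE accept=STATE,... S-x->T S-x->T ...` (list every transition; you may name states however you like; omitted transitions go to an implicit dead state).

Handle the two conditions separately and then intersect. One (5 states) tracks the input length modulo 5; the other (7 states) tracks the last 2 symbols read. Each combined state is a pair, one component from each; accept when both components accept. Minimizing collapses redundant product states.
        a   b  
>  q0   q1  q1 
   q1   q2  q3 
   q2   q4  q4 
   q3   q5  q5 
 * q4   q6  q6 
   q5   q6  q6 
   q6   q0  q0 
(> = start, * = accepting)

start=q0 accept=q4 q0-a->q1 q0-b->q1 q1-a->q2 q1-b->q3 q2-a->q4 q2-b->q4 q3-a->q5 q3-b->q5 q4-a->q6 q4-b->q6 q5-a->q6 q5-b->q6 q6-a->q0 q6-b->q0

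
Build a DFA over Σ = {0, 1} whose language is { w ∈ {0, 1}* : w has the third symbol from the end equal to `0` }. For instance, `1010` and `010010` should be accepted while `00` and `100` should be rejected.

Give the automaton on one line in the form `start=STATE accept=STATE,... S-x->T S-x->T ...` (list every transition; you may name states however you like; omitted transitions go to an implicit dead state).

Because acceptance depends on a position counted from the end, the machine has to buffer the most recent 3 symbols. Make each state the string of the last up-to-3 symbols read; on input `x` shift the window left and append `x`. Accept when the buffered window has length 3 and begins with `0`.
With 15 states:
          0    1  
>  q0     q1   q2 
   q1     q3   q4 
   q2     q5   q6 
   q3     q7   q8 
   q4     q9  q10 
   q5    q11  q12 
   q6    q13  q14 
 * q7     q7   q8 
 * q8     q9  q10 
 * q9    q11  q12 
 * q10   q13  q14 
   q11    q7   q8 
   q12    q9  q10 
   q13   q11  q12 
   q14   q13  q14 
(> = start, * = accepting)

start=q0 accept=q7,q8,q9,q10 q0-0->q1 q0-1->q2 q1-0->q3 q1-1->q4 q2-0->q5 q2-1->q6 q3-0->q7 q3-1->q8 q4-0->q9 q4-1->q10 q5-0->q11 q5-1->q12 q6-0->q13 q6-1->q14 q7-0->q7 q7-1->q8 q8-0->q9 q8-1->q10 q9-0->q11 q9-1->q12 q10-0->q13 q10-1->q14 q11-0->q7 q11-1->q8 q12-0->q9 q12-1->q10 q13-0->q11 q13-1->q12 q14-0->q13 q14-1->q14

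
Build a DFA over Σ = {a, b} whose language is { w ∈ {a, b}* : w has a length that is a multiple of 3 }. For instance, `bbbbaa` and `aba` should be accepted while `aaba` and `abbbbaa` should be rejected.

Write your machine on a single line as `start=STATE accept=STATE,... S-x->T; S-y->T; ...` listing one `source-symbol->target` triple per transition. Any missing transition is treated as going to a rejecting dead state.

start=q0; accept=q0; q0-a->q1; q0-b->q1; q1-a->q2; q1-b->q2; q2-a->q0; q2-b->q0

Only the length mod 3 matters, so use a 3-cycle: from any state, every input symbol moves to the next state, wrapping q2 back to q0. Mark q0 accepting.
With 3 states:
        a   b  
>* q0   q1  q1 
   q1   q2  q2 
   q2   q0  q0 
(> = start, * = accepting)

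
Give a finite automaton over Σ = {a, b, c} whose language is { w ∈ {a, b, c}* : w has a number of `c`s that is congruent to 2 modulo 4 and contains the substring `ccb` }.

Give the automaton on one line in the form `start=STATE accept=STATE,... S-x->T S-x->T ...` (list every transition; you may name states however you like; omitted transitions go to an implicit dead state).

start=S0 accept=S6 S0-a->S0 S0-b->S0 S0-c->S1 S1-a->S2 S1-b->S2 S1-c->S3 S2-a->S2 S2-b->S2 S2-c->S4 S3-a->S5 S3-b->S6 S3-c->S7 S4-a->S5 S4-b->S5 S4-c->S7 S5-a->S5 S5-b->S5 S5-c->S8 S6-a->S6 S6-b->S6 S6-c->S9 S7-a->S10 S7-b->S9 S7-c->S11 S8-a->S10 S8-b->S10 S8-c->S11 S9-a->S9 S9-b->S9 S9-c->S12 S10-a->S10 S10-b->S10 S10-c->S13 S11-a->S0 S11-b->S12 S11-c->S14 S12-a->S12 S12-b->S12 S12-c->S15 S13-a->S0 S13-b->S0 S13-c->S14 S14-a->S2 S14-b->S15 S14-c->S3 S15-a->S15 S15-b->S15 S15-c->S6

Build one automaton per condition and run them in lockstep. The first has 4 states tracking the count of `c`s modulo 4; the second has 4 states tracking whether and how much of `ccb` has been seen. A product state is a pair (one from each), accepting exactly when both do.
With 16 states:
          a    b    c  
>  S0     S0   S0   S1 
   S1     S2   S2   S3 
   S2     S2   S2   S4 
   S3     S5   S6   S7 
   S4     S5   S5   S7 
   S5     S5   S5   S8 
 * S6     S6   S6   S9 
   S7    S10   S9  S11 
   S8    S10  S10  S11 
   S9     S9   S9  S12 
   S10   S10  S10  S13 
   S11    S0  S12  S14 
   S12   S12  S12  S15 
   S13    S0   S0  S14 
   S14    S2  S15   S3 
   S15   S15  S15   S6 
(> = start, * = accepting)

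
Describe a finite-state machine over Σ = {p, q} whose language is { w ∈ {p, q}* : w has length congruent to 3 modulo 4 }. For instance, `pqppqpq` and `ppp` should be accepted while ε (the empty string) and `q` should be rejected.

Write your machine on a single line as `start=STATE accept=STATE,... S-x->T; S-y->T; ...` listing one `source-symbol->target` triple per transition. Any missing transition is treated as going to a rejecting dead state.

start=A; accept=D; A-p->B; A-q->B; B-p->C; B-q->C; C-p->D; C-q->D; D-p->A; D-q->A

Count input length modulo 4: every symbol advances one step around the cycle A → B → C → D → A. Accept at D.
With 4 states:
       p  q 
>  A   B  B 
   B   C  C 
   C   D  D 
 * D   A  A 
(> = start, * = accepting)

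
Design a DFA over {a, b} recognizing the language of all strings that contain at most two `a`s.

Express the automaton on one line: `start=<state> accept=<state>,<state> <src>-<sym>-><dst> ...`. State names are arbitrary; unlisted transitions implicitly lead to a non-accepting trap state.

start=s0 accept=s0,s1,s2 s0-a->s1 s0-b->s0 s1-a->s2 s1-b->s1 s2-a->s3 s2-b->s2 s3-a->s3 s3-b->s3

Only the number of `a`s matters, and only up to 3. Make a chain s0 → s1 → s2 → s3 advanced by each `a` (with s3 absorbing); every other symbol self-loops. The accepting set is {s0, s1, s2}.
4 states suffice.
        a   b  
>* s0   s1  s0 
 * s1   s2  s1 
 * s2   s3  s2 
   s3   s3  s3 
(> = start, * = accepting)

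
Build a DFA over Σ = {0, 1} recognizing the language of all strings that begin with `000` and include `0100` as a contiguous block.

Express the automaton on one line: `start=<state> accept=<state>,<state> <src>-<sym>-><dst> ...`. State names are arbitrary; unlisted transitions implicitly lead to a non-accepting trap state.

Run two small machines in parallel and take their product. One (5 states) tracks whether the input so far still matches the prefix `000`; the other (5 states) tracks whether and how much of `0100` has been seen. Each combined state is a pair, one component from each; accept when both components accept.
With 13 states:
          0    1  
>  q0     q1   q2 
   q1     q3   q4 
   q2     q5   q2 
   q3     q6   q4 
   q4     q7   q2 
   q5     q5   q4 
   q6     q6   q8 
   q7     q9   q4 
   q8    q10  q11 
   q9     q9   q9 
   q10   q12   q8 
   q11    q6  q11 
 * q12   q12  q12 
(> = start, * = accepting)

start=q0 accept=q12 q0-0->q1 q0-1->q2 q1-0->q3 q1-1->q4 q2-0->q5 q2-1->q2 q3-0->q6 q3-1->q4 q4-0->q7 q4-1->q2 q5-0->q5 q5-1->q4 q6-0->q6 q6-1->q8 q7-0->q9 q7-1->q4 q8-0->q10 q8-1->q11 q9-0->q9 q9-1->q9 q10-0->q12 q10-1->q8 q11-0->q6 q11-1->q11 q12-0->q12 q12-1->q12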